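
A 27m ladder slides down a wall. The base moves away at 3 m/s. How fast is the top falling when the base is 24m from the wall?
24√17/17 ≈ 5.821 m/s

x² + y² = 27²
2x·dx/dt + 2y·dy/dt = 0
dy/dt = -x/y · dx/dt = -24/(3√17) · 3 = -24√17/17 m/s
The top is descending at 24√17/17 ≈ 5.821 m/s.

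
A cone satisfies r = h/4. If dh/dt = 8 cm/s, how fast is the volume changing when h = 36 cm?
648π cm³/s

V = (1/3)π(h/4)²h = πh³/48
dV/dt = πh²/16 · 8
At h = 36: dV/dt = 648π cm³/s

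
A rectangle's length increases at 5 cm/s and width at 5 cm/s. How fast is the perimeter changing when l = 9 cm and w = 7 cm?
20 cm/s

P = 2(l + w)
dP/dt = 2(dl/dt + dw/dt) = 2(5 + 5) = 20 cm/s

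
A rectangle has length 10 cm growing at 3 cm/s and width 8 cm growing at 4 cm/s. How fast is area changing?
64 cm²/s

A = lw
dA/dt = w·dl/dt + l·dw/dt = 8·3 + 10·4 = 64 cm²/s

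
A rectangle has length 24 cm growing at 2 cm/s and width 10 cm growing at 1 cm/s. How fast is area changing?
44 cm²/s

A = lw
dA/dt = w·dl/dt + l·dw/dt = 10·2 + 24·1 = 44 cm²/s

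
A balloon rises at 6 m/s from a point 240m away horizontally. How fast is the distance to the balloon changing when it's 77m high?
462√63529/63529 ≈ 1.833 m/s

z² = 240² + y²
z = √(240² + 77²) = √63529
dz/dt = y/z · dy/dt = 77/√63529 · 6 = 462√63529/63529 ≈ 1.833 m/s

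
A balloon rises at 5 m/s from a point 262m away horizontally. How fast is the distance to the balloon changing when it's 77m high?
385√74573/74573 ≈ 1.41 m/s

z² = 262² + y²
z = √(262² + 77²) = √74573
dz/dt = y/z · dy/dt = 77/√74573 · 5 = 385√74573/74573 ≈ 1.41 m/s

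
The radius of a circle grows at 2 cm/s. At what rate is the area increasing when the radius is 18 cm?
72π cm²/s

A = πr²
dA/dt = 2πr · dr/dt = 2π(18)(2) = 72π cm²/s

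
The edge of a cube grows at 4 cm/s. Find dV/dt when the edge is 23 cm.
6348 cm³/s

V = s³
dV/dt = 3s² · ds/dt = 3·23²·4 = 6348 cm³/s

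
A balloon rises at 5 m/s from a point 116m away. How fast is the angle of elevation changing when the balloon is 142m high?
0.017252 rad/s

tan(θ) = y/116
sec²(θ) · dθ/dt = (1/116) · dy/dt
dθ/dt = cos²(θ)/116 · 5 = 116/(116² + 142²) · 5
dθ/dt = 0.017252 rad/s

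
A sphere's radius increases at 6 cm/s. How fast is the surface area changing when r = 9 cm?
432π cm²/s

S = 4πr²
dS/dt = dS/dr · dr/dt = 8πr · 6
At r = 9: dS/dt = 432π cm²/s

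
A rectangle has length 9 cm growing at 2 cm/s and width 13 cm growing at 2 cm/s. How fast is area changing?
44 cm²/s

A = lw
dA/dt = w·dl/dt + l·dw/dt = 13·2 + 9·2 = 44 cm²/s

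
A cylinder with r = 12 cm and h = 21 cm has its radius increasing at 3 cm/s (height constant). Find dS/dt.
270π cm²/s

S = 2πrh + 2πr² (lateral + bases)
dS/dt = (2πh + 4πr)·dr/dt = (2π·21 + 4π·12)·3
= 270π cm²/s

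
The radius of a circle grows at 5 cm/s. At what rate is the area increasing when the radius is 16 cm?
160π cm²/s

A = πr²
dA/dt = 2πr · dr/dt = 2π(16)(5) = 160π cm²/s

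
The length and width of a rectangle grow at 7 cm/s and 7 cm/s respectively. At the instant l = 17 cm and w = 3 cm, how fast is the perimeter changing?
28 cm/s

P = 2(l + w)
dP/dt = 2(dl/dt + dw/dt) = 2(7 + 7) = 28 cm/s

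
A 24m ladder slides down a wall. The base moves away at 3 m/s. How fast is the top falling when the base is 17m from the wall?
51√287/287 ≈ 3.01 m/s

x² + y² = 24²
2x·dx/dt + 2y·dy/dt = 0
dy/dt = -x/y · dx/dt = -17/√287 · 3 = -51√287/287 m/s
The top is descending at 51√287/287 ≈ 3.01 m/s.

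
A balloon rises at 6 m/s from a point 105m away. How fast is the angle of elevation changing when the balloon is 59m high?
0.04343 rad/s

tan(θ) = y/105
sec²(θ) · dθ/dt = (1/105) · dy/dt
dθ/dt = cos²(θ)/105 · 6 = 105/(105² + 59²) · 6
dθ/dt = 0.04343 rad/s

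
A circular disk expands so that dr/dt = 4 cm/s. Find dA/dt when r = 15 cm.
120π cm²/s

A = πr²
dA/dt = 2πr · dr/dt = 2π(15)(4) = 120π cm²/s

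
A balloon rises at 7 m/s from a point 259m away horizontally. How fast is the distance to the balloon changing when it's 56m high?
56√1433/1433 ≈ 1.479 m/s

z² = 259² + y²
z = √(259² + 56²) = 7√1433
dz/dt = y/z · dy/dt = 56/(7√1433) · 7 = 56√1433/1433 ≈ 1.479 m/s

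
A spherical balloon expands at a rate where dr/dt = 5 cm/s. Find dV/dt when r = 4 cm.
320π cm³/s

V = (4/3)πr³
dV/dt = dV/dr · dr/dt = 4πr² · 5
At r = 4: dV/dt = 320π cm³/s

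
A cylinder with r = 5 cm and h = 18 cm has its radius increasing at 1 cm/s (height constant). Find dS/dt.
56π cm²/s

S = 2πrh + 2πr² (lateral + bases)
dS/dt = (2πh + 4πr)·dr/dt = (2π·18 + 4π·5)·1
= 56π cm²/s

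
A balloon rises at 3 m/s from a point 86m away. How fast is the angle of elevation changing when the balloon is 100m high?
0.014831 rad/s

tan(θ) = y/86
sec²(θ) · dθ/dt = (1/86) · dy/dt
dθ/dt = cos²(θ)/86 · 3 = 86/(86² + 100²) · 3
dθ/dt = 0.014831 rad/s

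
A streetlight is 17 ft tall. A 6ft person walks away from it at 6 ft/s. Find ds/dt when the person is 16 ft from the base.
36/11 ft/s

By similar triangles: 17/(x+s) = 6/s
Solving: s = 6x/11
ds/dt = 6/11 · dx/dt = 6/11 · 6 = 36/11 ft/s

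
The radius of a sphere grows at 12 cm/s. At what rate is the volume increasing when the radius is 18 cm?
15552π cm³/s

V = (4/3)πr³
dV/dt = dV/dr · dr/dt = 4πr² · 12
At r = 18: dV/dt = 15552π cm³/s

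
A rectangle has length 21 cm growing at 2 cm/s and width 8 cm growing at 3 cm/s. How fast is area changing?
79 cm²/s

A = lw
dA/dt = w·dl/dt + l·dw/dt = 8·2 + 21·3 = 79 cm²/s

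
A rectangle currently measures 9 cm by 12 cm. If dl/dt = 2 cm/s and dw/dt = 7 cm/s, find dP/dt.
18 cm/s

P = 2(l + w)
dP/dt = 2(dl/dt + dw/dt) = 2(2 + 7) = 18 cm/s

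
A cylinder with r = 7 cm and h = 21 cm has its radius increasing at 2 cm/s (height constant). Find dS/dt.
140π cm²/s

S = 2πrh + 2πr² (lateral + bases)
dS/dt = (2πh + 4πr)·dr/dt = (2π·21 + 4π·7)·2
= 140π cm²/s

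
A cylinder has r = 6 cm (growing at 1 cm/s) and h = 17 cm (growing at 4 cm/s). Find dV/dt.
348π cm³/s

V = πr²h
dV/dt = 2πrh·dr/dt + πr²·dh/dt
= 2π(6)(17)(1) + π(6)²(4)
= 348π cm³/s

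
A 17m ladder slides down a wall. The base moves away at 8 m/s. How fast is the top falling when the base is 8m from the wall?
64/15 ≈ 4.267 m/s

x² + y² = 17²
2x·dx/dt + 2y·dy/dt = 0
dy/dt = -x/y · dx/dt = -8/15 · 8 = -64/15 m/s
The top is descending at 64/15 ≈ 4.267 m/s.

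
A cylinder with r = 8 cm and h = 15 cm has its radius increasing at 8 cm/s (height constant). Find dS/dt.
496π cm²/s

S = 2πrh + 2πr² (lateral + bases)
dS/dt = (2πh + 4πr)·dr/dt = (2π·15 + 4π·8)·8
= 496π cm²/s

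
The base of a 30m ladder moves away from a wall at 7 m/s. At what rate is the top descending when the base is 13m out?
91√731/731 ≈ 3.366 m/s

x² + y² = 30²
2x·dx/dt + 2y·dy/dt = 0
dy/dt = -x/y · dx/dt = -13/√731 · 7 = -91√731/731 m/s
The top is descending at 91√731/731 ≈ 3.366 m/s.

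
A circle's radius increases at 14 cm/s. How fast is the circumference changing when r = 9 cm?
28π cm/s

C = 2πr
dC/dt = 2π · dr/dt = 2π · 14 = 28π cm/s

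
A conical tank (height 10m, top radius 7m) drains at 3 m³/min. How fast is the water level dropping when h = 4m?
75/(196π) ≈ 0.1218 m/min

r/h = 7/10, so r = (7/10)h
V = (1/3)πr²h = (1/3)π((7/10)h)²h = (49/300)πh³
dV/dh = (49/100)πh²
dh/dt = (dV/dt)/(dV/dh) = -3/((49/100)π·4²) = -75/(196π) m/min
The level is dropping at 75/(196π) ≈ 0.1218 m/min.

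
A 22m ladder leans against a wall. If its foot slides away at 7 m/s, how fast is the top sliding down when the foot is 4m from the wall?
14√13/39 ≈ 1.294 m/s

x² + y² = 22²
2x·dx/dt + 2y·dy/dt = 0
dy/dt = -x/y · dx/dt = -4/(6√13) · 7 = -14√13/39 m/s
The top is descending at 14√13/39 ≈ 1.294 m/s.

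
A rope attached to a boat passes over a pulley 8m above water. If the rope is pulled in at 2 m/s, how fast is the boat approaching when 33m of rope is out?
66√41/205 ≈ 2.061 m/s

rope² = x² + 8²
x = √(33² - 8²) = 5√41
dx/dt = (rope/x) · d(rope)/dt = (33/(5√41)) · (-2) = -66√41/205 m/s
The boat approaches at 66√41/205 ≈ 2.061 m/s.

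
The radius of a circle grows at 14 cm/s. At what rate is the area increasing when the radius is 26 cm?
728π cm²/s

A = πr²
dA/dt = 2πr · dr/dt = 2π(26)(14) = 728π cm²/s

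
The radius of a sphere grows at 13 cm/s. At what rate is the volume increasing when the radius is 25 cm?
32500π cm³/s

V = (4/3)πr³
dV/dt = dV/dr · dr/dt = 4πr² · 13
At r = 25: dV/dt = 32500π cm³/s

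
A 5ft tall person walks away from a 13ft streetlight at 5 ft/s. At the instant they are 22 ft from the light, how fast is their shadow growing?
25/8 ft/s

By similar triangles: 13/(x+s) = 5/s
Solving: s = 5x/8
ds/dt = 5/8 · dx/dt = 5/8 · 5 = 25/8 ft/s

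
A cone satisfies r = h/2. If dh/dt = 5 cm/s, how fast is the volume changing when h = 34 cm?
1445π cm³/s

V = (1/3)π(h/2)²h = πh³/12
dV/dt = πh²/4 · 5
At h = 34: dV/dt = 1445π cm³/s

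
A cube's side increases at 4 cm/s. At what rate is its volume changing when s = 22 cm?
5808 cm³/s

V = s³
dV/dt = 3s² · ds/dt = 3·22²·4 = 5808 cm³/s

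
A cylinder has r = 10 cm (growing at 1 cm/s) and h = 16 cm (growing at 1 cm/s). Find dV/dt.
420π cm³/s

V = πr²h
dV/dt = 2πrh·dr/dt + πr²·dh/dt
= 2π(10)(16)(1) + π(10)²(1)
= 420π cm³/s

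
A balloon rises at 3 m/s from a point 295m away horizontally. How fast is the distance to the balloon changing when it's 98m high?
294√96629/96629 ≈ 0.9458 m/s

z² = 295² + y²
z = √(295² + 98²) = √96629
dz/dt = y/z · dy/dt = 98/√96629 · 3 = 294√96629/96629 ≈ 0.9458 m/s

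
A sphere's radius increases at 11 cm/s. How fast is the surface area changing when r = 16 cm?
1408π cm²/s

S = 4πr²
dS/dt = dS/dr · dr/dt = 8πr · 11
At r = 16: dS/dt = 1408π cm²/s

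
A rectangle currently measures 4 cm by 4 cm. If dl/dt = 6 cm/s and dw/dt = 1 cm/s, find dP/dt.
14 cm/s

P = 2(l + w)
dP/dt = 2(dl/dt + dw/dt) = 2(6 + 1) = 14 cm/s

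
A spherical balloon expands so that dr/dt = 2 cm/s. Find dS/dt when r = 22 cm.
352π cm²/s

S = 4πr²
dS/dt = dS/dr · dr/dt = 8πr · 2
At r = 22: dS/dt = 352π cm²/s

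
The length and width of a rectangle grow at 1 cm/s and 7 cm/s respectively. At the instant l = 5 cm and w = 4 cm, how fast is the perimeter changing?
16 cm/s

P = 2(l + w)
dP/dt = 2(dl/dt + dw/dt) = 2(1 + 7) = 16 cm/s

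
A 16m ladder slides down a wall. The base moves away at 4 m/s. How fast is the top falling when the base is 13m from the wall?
52√87/87 ≈ 5.575 m/s

x² + y² = 16²
2x·dx/dt + 2y·dy/dt = 0
dy/dt = -x/y · dx/dt = -13/√87 · 4 = -52√87/87 m/s
The top is descending at 52√87/87 ≈ 5.575 m/s.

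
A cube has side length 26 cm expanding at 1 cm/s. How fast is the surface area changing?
312 cm²/s

A = 6s²
dA/dt = 12s · ds/dt = 12·26·1 = 312 cm²/s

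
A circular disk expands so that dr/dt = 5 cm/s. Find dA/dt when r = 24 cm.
240π cm²/s

A = πr²
dA/dt = 2πr · dr/dt = 2π(24)(5) = 240π cm²/s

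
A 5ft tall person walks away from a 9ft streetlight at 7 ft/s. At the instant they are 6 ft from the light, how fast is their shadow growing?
35/4 ft/s

By similar triangles: 9/(x+s) = 5/s
Solving: s = 5x/4
ds/dt = 5/4 · dx/dt = 5/4 · 7 = 35/4 ft/s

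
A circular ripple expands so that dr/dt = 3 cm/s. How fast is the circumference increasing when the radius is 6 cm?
6π cm/s

C = 2πr
dC/dt = 2π · dr/dt = 2π · 3 = 6π cm/s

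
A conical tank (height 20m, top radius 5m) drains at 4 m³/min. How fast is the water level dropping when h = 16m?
1/(4π) ≈ 0.07958 m/min

r/h = 5/20, so r = (1/4)h
V = (1/3)πr²h = (1/3)π((1/4)h)²h = (1/48)πh³
dV/dh = (1/16)πh²
dh/dt = (dV/dt)/(dV/dh) = -4/((1/16)π·16²) = -1/(4π) m/min
The level is dropping at 1/(4π) ≈ 0.07958 m/min.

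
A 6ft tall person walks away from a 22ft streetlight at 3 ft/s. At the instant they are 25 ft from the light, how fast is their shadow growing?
9/8 ft/s

By similar triangles: 22/(x+s) = 6/s
Solving: s = 6x/16
ds/dt = 6/16 · dx/dt = 3/8 · 3 = 9/8 ft/s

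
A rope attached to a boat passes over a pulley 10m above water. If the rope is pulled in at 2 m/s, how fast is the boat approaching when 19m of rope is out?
38√29/87 ≈ 2.352 m/s

rope² = x² + 10²
x = √(19² - 10²) = 3√29
dx/dt = (rope/x) · d(rope)/dt = (19/(3√29)) · (-2) = -38√29/87 m/s
The boat approaches at 38√29/87 ≈ 2.352 m/s.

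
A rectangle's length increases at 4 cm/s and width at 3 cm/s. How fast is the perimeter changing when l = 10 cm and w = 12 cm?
14 cm/s

P = 2(l + w)
dP/dt = 2(dl/dt + dw/dt) = 2(4 + 3) = 14 cm/s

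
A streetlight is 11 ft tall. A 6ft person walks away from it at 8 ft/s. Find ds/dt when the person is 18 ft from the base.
48/5 ft/s

By similar triangles: 11/(x+s) = 6/s
Solving: s = 6x/5
ds/dt = 6/5 · dx/dt = 6/5 · 8 = 48/5 ft/s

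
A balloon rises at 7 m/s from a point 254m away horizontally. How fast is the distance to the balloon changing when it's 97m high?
679√2957/14785 ≈ 2.497 m/s

z² = 254² + y²
z = √(254² + 97²) = 5√2957
dz/dt = y/z · dy/dt = 97/(5√2957) · 7 = 679√2957/14785 ≈ 2.497 m/s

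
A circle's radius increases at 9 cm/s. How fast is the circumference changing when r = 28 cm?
18π cm/s

C = 2πr
dC/dt = 2π · dr/dt = 2π · 9 = 18π cm/s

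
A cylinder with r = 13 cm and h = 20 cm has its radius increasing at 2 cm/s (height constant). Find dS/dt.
184π cm²/s

S = 2πrh + 2πr² (lateral + bases)
dS/dt = (2πh + 4πr)·dr/dt = (2π·20 + 4π·13)·2
= 184π cm²/s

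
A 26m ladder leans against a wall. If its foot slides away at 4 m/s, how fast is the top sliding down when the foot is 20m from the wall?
40√69/69 ≈ 4.815 m/s

x² + y² = 26²
2x·dx/dt + 2y·dy/dt = 0
dy/dt = -x/y · dx/dt = -20/(2√69) · 4 = -40√69/69 m/s
The top is descending at 40√69/69 ≈ 4.815 m/s.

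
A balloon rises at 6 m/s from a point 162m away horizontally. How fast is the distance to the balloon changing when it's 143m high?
858√46693/46693 ≈ 3.971 m/s

z² = 162² + y²
z = √(162² + 143²) = √46693
dz/dt = y/z · dy/dt = 143/√46693 · 6 = 858√46693/46693 ≈ 3.971 m/s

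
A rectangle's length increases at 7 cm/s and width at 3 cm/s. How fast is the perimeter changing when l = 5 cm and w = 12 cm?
20 cm/s

P = 2(l + w)
dP/dt = 2(dl/dt + dw/dt) = 2(7 + 3) = 20 cm/s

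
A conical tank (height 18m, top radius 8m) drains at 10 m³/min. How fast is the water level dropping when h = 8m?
405/(512π) ≈ 0.2518 m/min

r/h = 8/18, so r = (4/9)h
V = (1/3)πr²h = (1/3)π((4/9)h)²h = (16/243)πh³
dV/dh = (16/81)πh²
dh/dt = (dV/dt)/(dV/dh) = -10/((16/81)π·8²) = -405/(512π) m/min
The level is dropping at 405/(512π) ≈ 0.2518 m/min.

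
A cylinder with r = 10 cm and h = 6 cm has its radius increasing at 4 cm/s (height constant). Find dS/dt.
208π cm²/s

S = 2πrh + 2πr² (lateral + bases)
dS/dt = (2πh + 4πr)·dr/dt = (2π·6 + 4π·10)·4
= 208π cm²/s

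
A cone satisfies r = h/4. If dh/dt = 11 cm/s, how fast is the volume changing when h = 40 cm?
1100π cm³/s

V = (1/3)π(h/4)²h = πh³/48
dV/dt = πh²/16 · 11
At h = 40: dV/dt = 1100π cm³/s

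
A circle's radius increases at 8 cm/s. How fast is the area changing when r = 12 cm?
192π cm²/s

A = πr²
dA/dt = 2πr · dr/dt = 2π(12)(8) = 192π cm²/s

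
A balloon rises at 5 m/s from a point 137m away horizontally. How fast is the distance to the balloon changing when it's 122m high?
610√33653/33653 ≈ 3.325 m/s

z² = 137² + y²
z = √(137² + 122²) = √33653
dz/dt = y/z · dy/dt = 122/√33653 · 5 = 610√33653/33653 ≈ 3.325 m/s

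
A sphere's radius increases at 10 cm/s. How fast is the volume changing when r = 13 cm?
6760π cm³/s

V = (4/3)πr³
dV/dt = dV/dr · dr/dt = 4πr² · 10
At r = 13: dV/dt = 6760π cm³/s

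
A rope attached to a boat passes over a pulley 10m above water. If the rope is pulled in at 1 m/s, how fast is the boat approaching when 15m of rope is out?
3√5/5 ≈ 1.342 m/s

rope² = x² + 10²
x = √(15² - 10²) = 5√5
dx/dt = (rope/x) · d(rope)/dt = (15/(5√5)) · (-1) = -3√5/5 m/s
The boat approaches at 3√5/5 ≈ 1.342 m/s.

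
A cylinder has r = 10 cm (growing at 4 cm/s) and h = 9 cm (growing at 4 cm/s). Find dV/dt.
1120π cm³/s

V = πr²h
dV/dt = 2πrh·dr/dt + πr²·dh/dt
= 2π(10)(9)(4) + π(10)²(4)
= 1120π cm³/s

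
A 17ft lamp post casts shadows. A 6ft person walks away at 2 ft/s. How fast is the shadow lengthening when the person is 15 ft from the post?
12/11 ft/s

By similar triangles: 17/(x+s) = 6/s
Solving: s = 6x/11
ds/dt = 6/11 · dx/dt = 6/11 · 2 = 12/11 ft/s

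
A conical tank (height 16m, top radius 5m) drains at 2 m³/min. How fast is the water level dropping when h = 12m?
32/(225π) ≈ 0.04527 m/min

r/h = 5/16, so r = (5/16)h
V = (1/3)πr²h = (1/3)π((5/16)h)²h = (25/768)πh³
dV/dh = (25/256)πh²
dh/dt = (dV/dt)/(dV/dh) = -2/((25/256)π·12²) = -32/(225π) m/min
The level is dropping at 32/(225π) ≈ 0.04527 m/min.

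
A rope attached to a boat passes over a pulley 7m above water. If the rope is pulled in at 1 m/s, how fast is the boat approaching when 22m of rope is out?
22√435/435 ≈ 1.055 m/s

rope² = x² + 7²
x = √(22² - 7²) = √435
dx/dt = (rope/x) · d(rope)/dt = (22/√435) · (-1) = -22√435/435 m/s
The boat approaches at 22√435/435 ≈ 1.055 m/s.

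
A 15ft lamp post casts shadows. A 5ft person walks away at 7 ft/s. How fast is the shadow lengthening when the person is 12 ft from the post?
7/2 ft/s

By similar triangles: 15/(x+s) = 5/s
Solving: s = 5x/10
ds/dt = 5/10 · dx/dt = 1/2 · 7 = 7/2 ft/s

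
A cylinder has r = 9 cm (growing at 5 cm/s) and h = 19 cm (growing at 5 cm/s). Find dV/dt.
2115π cm³/s

V = πr²h
dV/dt = 2πrh·dr/dt + πr²·dh/dt
= 2π(9)(19)(5) + π(9)²(5)
= 2115π cm³/s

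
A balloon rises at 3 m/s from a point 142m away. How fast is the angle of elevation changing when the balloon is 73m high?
0.01671 rad/s

tan(θ) = y/142
sec²(θ) · dθ/dt = (1/142) · dy/dt
dθ/dt = cos²(θ)/142 · 3 = 142/(142² + 73²) · 3
dθ/dt = 0.01671 rad/s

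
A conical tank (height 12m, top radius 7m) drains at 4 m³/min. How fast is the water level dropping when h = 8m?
9/(49π) ≈ 0.05847 m/min

r/h = 7/12, so r = (7/12)h
V = (1/3)πr²h = (1/3)π((7/12)h)²h = (49/432)πh³
dV/dh = (49/144)πh²
dh/dt = (dV/dt)/(dV/dh) = -4/((49/144)π·8²) = -9/(49π) m/min
The level is dropping at 9/(49π) ≈ 0.05847 m/min.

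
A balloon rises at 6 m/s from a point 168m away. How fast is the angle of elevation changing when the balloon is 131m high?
0.02221 rad/s

tan(θ) = y/168
sec²(θ) · dθ/dt = (1/168) · dy/dt
dθ/dt = cos²(θ)/168 · 6 = 168/(168² + 131²) · 6
dθ/dt = 0.02221 rad/s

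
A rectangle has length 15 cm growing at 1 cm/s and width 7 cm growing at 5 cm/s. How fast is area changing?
82 cm²/s

A = lw
dA/dt = w·dl/dt + l·dw/dt = 7·1 + 15·5 = 82 cm²/s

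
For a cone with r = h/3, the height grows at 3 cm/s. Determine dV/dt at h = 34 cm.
1156π/3 cm³/s

V = (1/3)π(h/3)²h = πh³/27
dV/dt = πh²/9 · 3
At h = 34: dV/dt = 1156π/3 cm³/s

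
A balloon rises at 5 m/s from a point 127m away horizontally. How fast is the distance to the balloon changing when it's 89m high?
89√962/962 ≈ 2.869 m/s

z² = 127² + y²
z = √(127² + 89²) = 5√962
dz/dt = y/z · dy/dt = 89/(5√962) · 5 = 89√962/962 ≈ 2.869 m/s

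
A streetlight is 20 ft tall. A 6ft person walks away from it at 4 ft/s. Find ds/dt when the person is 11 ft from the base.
12/7 ft/s

By similar triangles: 20/(x+s) = 6/s
Solving: s = 6x/14
ds/dt = 6/14 · dx/dt = 3/7 · 4 = 12/7 ft/s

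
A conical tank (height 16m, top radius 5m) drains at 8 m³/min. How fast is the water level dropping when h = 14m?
512/(1225π) ≈ 0.133 m/min

r/h = 5/16, so r = (5/16)h
V = (1/3)πr²h = (1/3)π((5/16)h)²h = (25/768)πh³
dV/dh = (25/256)πh²
dh/dt = (dV/dt)/(dV/dh) = -8/((25/256)π·14²) = -512/(1225π) m/min
The level is dropping at 512/(1225π) ≈ 0.133 m/min.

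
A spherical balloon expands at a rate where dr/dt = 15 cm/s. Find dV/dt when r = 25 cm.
37500π cm³/s

V = (4/3)πr³
dV/dt = dV/dr · dr/dt = 4πr² · 15
At r = 25: dV/dt = 37500π cm³/s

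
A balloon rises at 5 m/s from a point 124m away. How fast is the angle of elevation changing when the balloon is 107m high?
0.023113 rad/s

tan(θ) = y/124
sec²(θ) · dθ/dt = (1/124) · dy/dt
dθ/dt = cos²(θ)/124 · 5 = 124/(124² + 107²) · 5
dθ/dt = 0.023113 rad/s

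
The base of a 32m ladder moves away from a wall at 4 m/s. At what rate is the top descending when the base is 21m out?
84√583/583 ≈ 3.479 m/s

x² + y² = 32²
2x·dx/dt + 2y·dy/dt = 0
dy/dt = -x/y · dx/dt = -21/√583 · 4 = -84√583/583 m/s
The top is descending at 84√583/583 ≈ 3.479 m/s.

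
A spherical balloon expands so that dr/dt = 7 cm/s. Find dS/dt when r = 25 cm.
1400π cm²/s

S = 4πr²
dS/dt = dS/dr · dr/dt = 8πr · 7
At r = 25: dS/dt = 1400π cm²/s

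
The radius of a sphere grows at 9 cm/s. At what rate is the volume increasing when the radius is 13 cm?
6084π cm³/s

V = (4/3)πr³
dV/dt = dV/dr · dr/dt = 4πr² · 9
At r = 13: dV/dt = 6084π cm³/s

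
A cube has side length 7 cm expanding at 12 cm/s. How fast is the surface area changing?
1008 cm²/s

A = 6s²
dA/dt = 12s · ds/dt = 12·7·12 = 1008 cm²/s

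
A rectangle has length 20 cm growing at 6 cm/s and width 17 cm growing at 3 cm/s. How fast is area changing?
162 cm²/s

A = lw
dA/dt = w·dl/dt + l·dw/dt = 17·6 + 20·3 = 162 cm²/s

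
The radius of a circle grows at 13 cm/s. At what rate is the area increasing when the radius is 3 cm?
78π cm²/s

A = πr²
dA/dt = 2πr · dr/dt = 2π(3)(13) = 78π cm²/s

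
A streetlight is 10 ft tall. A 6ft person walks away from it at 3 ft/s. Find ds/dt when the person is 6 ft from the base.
9/2 ft/s

By similar triangles: 10/(x+s) = 6/s
Solving: s = 6x/4
ds/dt = 6/4 · dx/dt = 3/2 · 3 = 9/2 ft/s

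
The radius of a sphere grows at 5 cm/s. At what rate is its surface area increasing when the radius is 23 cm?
920π cm²/s

S = 4πr²
dS/dt = dS/dr · dr/dt = 8πr · 5
At r = 23: dS/dt = 920π cm²/s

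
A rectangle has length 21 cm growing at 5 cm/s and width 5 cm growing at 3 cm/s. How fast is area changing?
88 cm²/s

A = lw
dA/dt = w·dl/dt + l·dw/dt = 5·5 + 21·3 = 88 cm²/s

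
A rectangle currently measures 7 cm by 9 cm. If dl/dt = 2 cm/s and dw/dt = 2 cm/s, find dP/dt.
8 cm/s

P = 2(l + w)
dP/dt = 2(dl/dt + dw/dt) = 2(2 + 2) = 8 cm/s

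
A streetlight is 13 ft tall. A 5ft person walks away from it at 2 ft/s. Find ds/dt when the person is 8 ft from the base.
5/4 ft/s

By similar triangles: 13/(x+s) = 5/s
Solving: s = 5x/8
ds/dt = 5/8 · dx/dt = 5/8 · 2 = 5/4 ft/s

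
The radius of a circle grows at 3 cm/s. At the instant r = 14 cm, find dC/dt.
6π cm/s

C = 2πr
dC/dt = 2π · dr/dt = 2π · 3 = 6π cm/s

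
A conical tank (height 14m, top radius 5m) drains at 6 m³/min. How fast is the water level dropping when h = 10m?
294/(625π) ≈ 0.1497 m/min

r/h = 5/14, so r = (5/14)h
V = (1/3)πr²h = (1/3)π((5/14)h)²h = (25/588)πh³
dV/dh = (25/196)πh²
dh/dt = (dV/dt)/(dV/dh) = -6/((25/196)π·10²) = -294/(625π) m/min
The level is dropping at 294/(625π) ≈ 0.1497 m/min.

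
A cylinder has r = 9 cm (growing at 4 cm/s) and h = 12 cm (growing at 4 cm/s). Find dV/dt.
1188π cm³/s

V = πr²h
dV/dt = 2πrh·dr/dt + πr²·dh/dt
= 2π(9)(12)(4) + π(9)²(4)
= 1188π cm³/s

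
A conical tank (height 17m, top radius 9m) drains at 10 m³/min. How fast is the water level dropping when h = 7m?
2890/(3969π) ≈ 0.2318 m/min

r/h = 9/17, so r = (9/17)h
V = (1/3)πr²h = (1/3)π((9/17)h)²h = (27/289)πh³
dV/dh = (81/289)πh²
dh/dt = (dV/dt)/(dV/dh) = -10/((81/289)π·7²) = -2890/(3969π) m/min
The level is dropping at 2890/(3969π) ≈ 0.2318 m/min.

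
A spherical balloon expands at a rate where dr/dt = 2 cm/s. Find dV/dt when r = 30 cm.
7200π cm³/s

V = (4/3)πr³
dV/dt = dV/dr · dr/dt = 4πr² · 2
At r = 30: dV/dt = 7200π cm³/s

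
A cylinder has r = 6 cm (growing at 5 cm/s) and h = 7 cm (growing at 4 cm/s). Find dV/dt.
564π cm³/s

V = πr²h
dV/dt = 2πrh·dr/dt + πr²·dh/dt
= 2π(6)(7)(5) + π(6)²(4)
= 564π cm³/s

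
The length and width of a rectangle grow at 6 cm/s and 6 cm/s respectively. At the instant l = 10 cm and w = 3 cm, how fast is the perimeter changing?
24 cm/s

P = 2(l + w)
dP/dt = 2(dl/dt + dw/dt) = 2(6 + 6) = 24 cm/s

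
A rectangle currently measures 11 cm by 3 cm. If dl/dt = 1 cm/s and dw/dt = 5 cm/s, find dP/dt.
12 cm/s

P = 2(l + w)
dP/dt = 2(dl/dt + dw/dt) = 2(1 + 5) = 12 cm/s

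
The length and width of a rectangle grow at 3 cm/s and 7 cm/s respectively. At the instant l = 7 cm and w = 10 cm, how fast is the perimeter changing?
20 cm/s

P = 2(l + w)
dP/dt = 2(dl/dt + dw/dt) = 2(3 + 7) = 20 cm/s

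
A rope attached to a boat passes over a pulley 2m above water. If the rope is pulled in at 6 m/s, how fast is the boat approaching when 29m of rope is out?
58√93/93 ≈ 6.014 m/s

rope² = x² + 2²
x = √(29² - 2²) = 3√93
dx/dt = (rope/x) · d(rope)/dt = (29/(3√93)) · (-6) = -58√93/93 m/s
The boat approaches at 58√93/93 ≈ 6.014 m/s.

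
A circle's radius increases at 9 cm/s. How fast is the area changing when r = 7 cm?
126π cm²/s

A = πr²
dA/dt = 2πr · dr/dt = 2π(7)(9) = 126π cm²/s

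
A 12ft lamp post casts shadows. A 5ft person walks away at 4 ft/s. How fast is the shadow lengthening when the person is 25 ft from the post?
20/7 ft/s

By similar triangles: 12/(x+s) = 5/s
Solving: s = 5x/7
ds/dt = 5/7 · dx/dt = 5/7 · 4 = 20/7 ft/s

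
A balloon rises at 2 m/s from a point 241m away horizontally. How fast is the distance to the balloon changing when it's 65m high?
65√62306/31153 ≈ 0.5208 m/s

z² = 241² + y²
z = √(241² + 65²) = √62306
dz/dt = y/z · dy/dt = 65/√62306 · 2 = 65√62306/31153 ≈ 0.5208 m/s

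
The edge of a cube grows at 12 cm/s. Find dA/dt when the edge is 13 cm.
1872 cm²/s

A = 6s²
dA/dt = 12s · ds/dt = 12·13·12 = 1872 cm²/s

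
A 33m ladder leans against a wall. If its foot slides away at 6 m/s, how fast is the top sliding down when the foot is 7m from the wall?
21√65/130 ≈ 1.302 m/s

x² + y² = 33²
2x·dx/dt + 2y·dy/dt = 0
dy/dt = -x/y · dx/dt = -7/(4√65) · 6 = -21√65/130 m/s
The top is descending at 21√65/130 ≈ 1.302 m/s.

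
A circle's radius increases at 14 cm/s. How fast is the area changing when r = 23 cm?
644π cm²/s

A = πr²
dA/dt = 2πr · dr/dt = 2π(23)(14) = 644π cm²/s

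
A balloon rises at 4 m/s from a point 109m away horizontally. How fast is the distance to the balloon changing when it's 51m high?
102√14482/7241 ≈ 1.695 m/s

z² = 109² + y²
z = √(109² + 51²) = √14482
dz/dt = y/z · dy/dt = 51/√14482 · 4 = 102√14482/7241 ≈ 1.695 m/s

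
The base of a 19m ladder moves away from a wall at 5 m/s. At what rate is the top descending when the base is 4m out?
4√345/69 ≈ 1.077 m/s

x² + y² = 19²
2x·dx/dt + 2y·dy/dt = 0
dy/dt = -x/y · dx/dt = -4/√345 · 5 = -4√345/69 m/s
The top is descending at 4√345/69 ≈ 1.077 m/s.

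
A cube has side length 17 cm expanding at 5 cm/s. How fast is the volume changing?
4335 cm³/s

V = s³
dV/dt = 3s² · ds/dt = 3·17²·5 = 4335 cm³/s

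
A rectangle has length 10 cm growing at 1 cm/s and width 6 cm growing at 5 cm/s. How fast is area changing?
56 cm²/s

A = lw
dA/dt = w·dl/dt + l·dw/dt = 6·1 + 10·5 = 56 cm²/s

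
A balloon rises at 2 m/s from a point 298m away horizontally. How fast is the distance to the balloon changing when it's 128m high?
128√26297/26297 ≈ 0.7893 m/s

z² = 298² + y²
z = √(298² + 128²) = 2√26297
dz/dt = y/z · dy/dt = 128/(2√26297) · 2 = 128√26297/26297 ≈ 0.7893 m/s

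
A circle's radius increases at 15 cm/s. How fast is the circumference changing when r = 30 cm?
30π cm/s

C = 2πr
dC/dt = 2π · dr/dt = 2π · 15 = 30π cm/s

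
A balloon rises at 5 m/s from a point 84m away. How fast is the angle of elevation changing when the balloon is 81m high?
0.030844 rad/s

tan(θ) = y/84
sec²(θ) · dθ/dt = (1/84) · dy/dt
dθ/dt = cos²(θ)/84 · 5 = 84/(84² + 81²) · 5
dθ/dt = 0.030844 rad/s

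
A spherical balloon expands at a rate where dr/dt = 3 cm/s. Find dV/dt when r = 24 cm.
6912π cm³/s

V = (4/3)πr³
dV/dt = dV/dr · dr/dt = 4πr² · 3
At r = 24: dV/dt = 6912π cm³/s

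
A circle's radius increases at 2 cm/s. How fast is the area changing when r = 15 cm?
60π cm²/s

A = πr²
dA/dt = 2πr · dr/dt = 2π(15)(2) = 60π cm²/s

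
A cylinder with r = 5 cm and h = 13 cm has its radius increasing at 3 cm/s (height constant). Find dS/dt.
138π cm²/s

S = 2πrh + 2πr² (lateral + bases)
dS/dt = (2πh + 4πr)·dr/dt = (2π·13 + 4π·5)·3
= 138π cm²/s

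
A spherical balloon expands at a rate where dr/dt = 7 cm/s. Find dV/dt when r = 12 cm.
4032π cm³/s

V = (4/3)πr³
dV/dt = dV/dr · dr/dt = 4πr² · 7
At r = 12: dV/dt = 4032π cm³/s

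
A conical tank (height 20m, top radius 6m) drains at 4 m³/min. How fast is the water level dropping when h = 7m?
400/(441π) ≈ 0.2887 m/min

r/h = 6/20, so r = (3/10)h
V = (1/3)πr²h = (1/3)π((3/10)h)²h = (3/100)πh³
dV/dh = (9/100)πh²
dh/dt = (dV/dt)/(dV/dh) = -4/((9/100)π·7²) = -400/(441π) m/min
The level is dropping at 400/(441π) ≈ 0.2887 m/min.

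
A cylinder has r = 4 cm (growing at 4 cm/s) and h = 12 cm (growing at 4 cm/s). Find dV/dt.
448π cm³/s

V = πr²h
dV/dt = 2πrh·dr/dt + πr²·dh/dt
= 2π(4)(12)(4) + π(4)²(4)
= 448π cm³/s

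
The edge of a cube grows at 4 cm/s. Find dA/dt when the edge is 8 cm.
384 cm²/s

A = 6s²
dA/dt = 12s · ds/dt = 12·8·4 = 384 cm²/s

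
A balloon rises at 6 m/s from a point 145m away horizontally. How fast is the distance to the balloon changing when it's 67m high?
201√25514/12757 ≈ 2.517 m/s

z² = 145² + y²
z = √(145² + 67²) = √25514
dz/dt = y/z · dy/dt = 67/√25514 · 6 = 201√25514/12757 ≈ 2.517 m/s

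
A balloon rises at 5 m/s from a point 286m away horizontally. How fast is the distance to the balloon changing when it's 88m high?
4√185/37 ≈ 1.47 m/s

z² = 286² + y²
z = √(286² + 88²) = 22√185
dz/dt = y/z · dy/dt = 88/(22√185) · 5 = 4√185/37 ≈ 1.47 m/s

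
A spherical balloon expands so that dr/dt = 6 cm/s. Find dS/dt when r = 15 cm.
720π cm²/s

S = 4πr²
dS/dt = dS/dr · dr/dt = 8πr · 6
At r = 15: dS/dt = 720π cm²/s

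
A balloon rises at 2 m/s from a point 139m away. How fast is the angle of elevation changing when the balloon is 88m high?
0.010272 rad/s

tan(θ) = y/139
sec²(θ) · dθ/dt = (1/139) · dy/dt
dθ/dt = cos²(θ)/139 · 2 = 139/(139² + 88²) · 2
dθ/dt = 0.010272 rad/s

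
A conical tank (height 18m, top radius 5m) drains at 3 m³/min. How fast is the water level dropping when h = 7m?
972/(1225π) ≈ 0.2526 m/min

r/h = 5/18, so r = (5/18)h
V = (1/3)πr²h = (1/3)π((5/18)h)²h = (25/972)πh³
dV/dh = (25/324)πh²
dh/dt = (dV/dt)/(dV/dh) = -3/((25/324)π·7²) = -972/(1225π) m/min
The level is dropping at 972/(1225π) ≈ 0.2526 m/min.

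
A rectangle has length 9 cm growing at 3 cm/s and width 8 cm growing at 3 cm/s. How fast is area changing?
51 cm²/s

A = lw
dA/dt = w·dl/dt + l·dw/dt = 8·3 + 9·3 = 51 cm²/s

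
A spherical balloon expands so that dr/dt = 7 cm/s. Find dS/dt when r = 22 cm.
1232π cm²/s

S = 4πr²
dS/dt = dS/dr · dr/dt = 8πr · 7
At r = 22: dS/dt = 1232π cm²/s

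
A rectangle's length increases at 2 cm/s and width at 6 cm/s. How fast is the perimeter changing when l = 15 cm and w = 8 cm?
16 cm/s

P = 2(l + w)
dP/dt = 2(dl/dt + dw/dt) = 2(2 + 6) = 16 cm/s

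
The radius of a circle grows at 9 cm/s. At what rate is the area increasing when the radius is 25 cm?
450π cm²/s

A = πr²
dA/dt = 2πr · dr/dt = 2π(25)(9) = 450π cm²/s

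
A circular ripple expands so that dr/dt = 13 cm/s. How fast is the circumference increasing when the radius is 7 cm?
26π cm/s

C = 2πr
dC/dt = 2π · dr/dt = 2π · 13 = 26π cm/s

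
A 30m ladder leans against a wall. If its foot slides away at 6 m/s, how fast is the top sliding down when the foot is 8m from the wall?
24√209/209 ≈ 1.66 m/s

x² + y² = 30²
2x·dx/dt + 2y·dy/dt = 0
dy/dt = -x/y · dx/dt = -8/(2√209) · 6 = -24√209/209 m/s
The top is descending at 24√209/209 ≈ 1.66 m/s.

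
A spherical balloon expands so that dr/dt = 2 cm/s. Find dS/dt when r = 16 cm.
256π cm²/s

S = 4πr²
dS/dt = dS/dr · dr/dt = 8πr · 2
At r = 16: dS/dt = 256π cm²/s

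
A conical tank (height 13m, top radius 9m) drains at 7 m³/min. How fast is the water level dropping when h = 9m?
1183/(6561π) ≈ 0.05739 m/min

r/h = 9/13, so r = (9/13)h
V = (1/3)πr²h = (1/3)π((9/13)h)²h = (27/169)πh³
dV/dh = (81/169)πh²
dh/dt = (dV/dt)/(dV/dh) = -7/((81/169)π·9²) = -1183/(6561π) m/min
The level is dropping at 1183/(6561π) ≈ 0.05739 m/min.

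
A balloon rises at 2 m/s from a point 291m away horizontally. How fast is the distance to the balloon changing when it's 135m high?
45√11434/5717 ≈ 0.8417 m/s

z² = 291² + y²
z = √(291² + 135²) = 3√11434
dz/dt = y/z · dy/dt = 135/(3√11434) · 2 = 45√11434/5717 ≈ 0.8417 m/s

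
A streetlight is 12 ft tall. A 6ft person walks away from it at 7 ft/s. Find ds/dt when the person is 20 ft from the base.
7 ft/s

By similar triangles: 12/(x+s) = 6/s
Solving: s = 6x/6
ds/dt = 6/6 · dx/dt = 1 · 7 = 7 ft/s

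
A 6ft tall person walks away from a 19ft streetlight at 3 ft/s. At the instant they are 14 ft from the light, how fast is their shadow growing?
18/13 ft/s

By similar triangles: 19/(x+s) = 6/s
Solving: s = 6x/13
ds/dt = 6/13 · dx/dt = 6/13 · 3 = 18/13 ft/s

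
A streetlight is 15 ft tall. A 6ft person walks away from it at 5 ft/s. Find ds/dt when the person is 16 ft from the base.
10/3 ft/s

By similar triangles: 15/(x+s) = 6/s
Solving: s = 6x/9
ds/dt = 6/9 · dx/dt = 2/3 · 5 = 10/3 ft/s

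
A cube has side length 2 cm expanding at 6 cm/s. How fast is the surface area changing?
144 cm²/s

A = 6s²
dA/dt = 12s · ds/dt = 12·2·6 = 144 cm²/s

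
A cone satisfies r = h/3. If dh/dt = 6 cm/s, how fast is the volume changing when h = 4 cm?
32π/3 cm³/s

V = (1/3)π(h/3)²h = πh³/27
dV/dt = πh²/9 · 6
At h = 4: dV/dt = 32π/3 cm³/s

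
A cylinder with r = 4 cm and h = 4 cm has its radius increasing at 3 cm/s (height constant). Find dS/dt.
72π cm²/s

S = 2πrh + 2πr² (lateral + bases)
dS/dt = (2πh + 4πr)·dr/dt = (2π·4 + 4π·4)·3
= 72π cm²/s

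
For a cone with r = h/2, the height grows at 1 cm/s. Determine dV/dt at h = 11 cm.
121π/4 cm³/s

V = (1/3)π(h/2)²h = πh³/12
dV/dt = πh²/4 · 1
At h = 11: dV/dt = 121π/4 cm³/s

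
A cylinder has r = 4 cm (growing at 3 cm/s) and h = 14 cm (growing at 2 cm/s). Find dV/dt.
368π cm³/s

V = πr²h
dV/dt = 2πrh·dr/dt + πr²·dh/dt
= 2π(4)(14)(3) + π(4)²(2)
= 368π cm³/s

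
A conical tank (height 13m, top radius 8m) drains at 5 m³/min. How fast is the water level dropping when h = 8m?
845/(4096π) ≈ 0.06567 m/min

r/h = 8/13, so r = (8/13)h
V = (1/3)πr²h = (1/3)π((8/13)h)²h = (64/507)πh³
dV/dh = (64/169)πh²
dh/dt = (dV/dt)/(dV/dh) = -5/((64/169)π·8²) = -845/(4096π) m/min
The level is dropping at 845/(4096π) ≈ 0.06567 m/min.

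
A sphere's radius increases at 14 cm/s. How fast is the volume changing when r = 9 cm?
4536π cm³/s

V = (4/3)πr³
dV/dt = dV/dr · dr/dt = 4πr² · 14
At r = 9: dV/dt = 4536π cm³/s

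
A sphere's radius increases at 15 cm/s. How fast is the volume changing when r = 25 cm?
37500π cm³/s

V = (4/3)πr³
dV/dt = dV/dr · dr/dt = 4πr² · 15
At r = 25: dV/dt = 37500π cm³/s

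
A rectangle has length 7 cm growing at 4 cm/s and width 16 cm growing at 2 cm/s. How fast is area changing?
78 cm²/s

A = lw
dA/dt = w·dl/dt + l·dw/dt = 16·4 + 7·2 = 78 cm²/s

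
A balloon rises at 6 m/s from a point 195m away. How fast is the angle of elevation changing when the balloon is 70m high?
0.027257 rad/s

tan(θ) = y/195
sec²(θ) · dθ/dt = (1/195) · dy/dt
dθ/dt = cos²(θ)/195 · 6 = 195/(195² + 70²) · 6
dθ/dt = 0.027257 rad/s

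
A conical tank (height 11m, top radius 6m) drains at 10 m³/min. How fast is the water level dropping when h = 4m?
605/(288π) ≈ 0.6687 m/min

r/h = 6/11, so r = (6/11)h
V = (1/3)πr²h = (1/3)π((6/11)h)²h = (12/121)πh³
dV/dh = (36/121)πh²
dh/dt = (dV/dt)/(dV/dh) = -10/((36/121)π·4²) = -605/(288π) m/min
The level is dropping at 605/(288π) ≈ 0.6687 m/min.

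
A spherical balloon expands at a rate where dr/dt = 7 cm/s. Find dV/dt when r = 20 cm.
11200π cm³/s

V = (4/3)πr³
dV/dt = dV/dr · dr/dt = 4πr² · 7
At r = 20: dV/dt = 11200π cm³/s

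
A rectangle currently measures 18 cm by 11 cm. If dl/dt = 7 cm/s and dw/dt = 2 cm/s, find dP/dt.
18 cm/s

P = 2(l + w)
dP/dt = 2(dl/dt + dw/dt) = 2(7 + 2) = 18 cm/s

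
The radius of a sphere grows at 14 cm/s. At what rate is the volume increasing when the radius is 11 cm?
6776π cm³/s

V = (4/3)πr³
dV/dt = dV/dr · dr/dt = 4πr² · 14
At r = 11: dV/dt = 6776π cm³/s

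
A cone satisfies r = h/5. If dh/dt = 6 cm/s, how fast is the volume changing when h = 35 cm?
294π cm³/s

V = (1/3)π(h/5)²h = πh³/75
dV/dt = πh²/25 · 6
At h = 35: dV/dt = 294π cm³/s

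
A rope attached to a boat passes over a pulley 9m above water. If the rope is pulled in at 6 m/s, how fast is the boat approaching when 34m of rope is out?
204√43/215 ≈ 6.222 m/s

rope² = x² + 9²
x = √(34² - 9²) = 5√43
dx/dt = (rope/x) · d(rope)/dt = (34/(5√43)) · (-6) = -204√43/215 m/s
The boat approaches at 204√43/215 ≈ 6.222 m/s.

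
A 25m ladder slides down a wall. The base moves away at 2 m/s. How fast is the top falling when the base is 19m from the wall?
19√66/66 ≈ 2.339 m/s

x² + y² = 25²
2x·dx/dt + 2y·dy/dt = 0
dy/dt = -x/y · dx/dt = -19/(2√66) · 2 = -19√66/66 m/s
The top is descending at 19√66/66 ≈ 2.339 m/s.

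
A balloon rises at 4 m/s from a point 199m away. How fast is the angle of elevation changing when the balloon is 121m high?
0.014675 rad/s

tan(θ) = y/199
sec²(θ) · dθ/dt = (1/199) · dy/dt
dθ/dt = cos²(θ)/199 · 4 = 199/(199² + 121²) · 4
dθ/dt = 0.014675 rad/s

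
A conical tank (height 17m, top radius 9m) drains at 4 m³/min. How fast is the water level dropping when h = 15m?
1156/(18225π) ≈ 0.02019 m/min

r/h = 9/17, so r = (9/17)h
V = (1/3)πr²h = (1/3)π((9/17)h)²h = (27/289)πh³
dV/dh = (81/289)πh²
dh/dt = (dV/dt)/(dV/dh) = -4/((81/289)π·15²) = -1156/(18225π) m/min
The level is dropping at 1156/(18225π) ≈ 0.02019 m/min.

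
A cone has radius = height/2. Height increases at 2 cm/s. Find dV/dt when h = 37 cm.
1369π/2 cm³/s

V = (1/3)π(h/2)²h = πh³/12
dV/dt = πh²/4 · 2
At h = 37: dV/dt = 1369π/2 cm³/s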